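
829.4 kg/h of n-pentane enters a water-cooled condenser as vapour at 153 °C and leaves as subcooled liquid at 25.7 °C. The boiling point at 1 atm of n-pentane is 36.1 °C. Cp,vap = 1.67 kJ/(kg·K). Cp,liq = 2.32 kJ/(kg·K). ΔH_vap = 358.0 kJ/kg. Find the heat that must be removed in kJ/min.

vapour 153→36.1 °C: -195.22 kJ/kg
condensation at 36.1 °C: -358 kJ/kg
liquid 36.1→25.7 °C: -24.128 kJ/kg
Δh = -195.22 + -358 + -24.128 = -577.35 kJ/kg
Q = ṁ·Δh = 829.4 kg/h × -577.35 kJ/kg = -478850 kJ/h
|Q| = 133.02 kW = 7980.9 kJ/min

Q_c = 7980 kJ/min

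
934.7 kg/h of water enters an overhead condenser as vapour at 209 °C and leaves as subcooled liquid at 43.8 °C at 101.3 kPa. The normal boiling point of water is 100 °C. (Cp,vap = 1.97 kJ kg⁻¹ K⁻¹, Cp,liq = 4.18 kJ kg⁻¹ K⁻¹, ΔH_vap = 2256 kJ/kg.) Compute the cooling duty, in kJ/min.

vapour 209→100 °C: -214.73 kJ/kg
condensation at 100 °C: -2256 kJ/kg
liquid 100→43.8 °C: -234.92 kJ/kg
Δh = -214.73 + -2256 + -234.92 = -2705.6 kJ/kg
Q = ṁ·Δh = 934.7 kg/h × -2705.6 kJ/kg = -2.529e+06 kJ/h
|Q| = 702.49 kW = 42149 kJ/min

Q_c = 42100 kJ/min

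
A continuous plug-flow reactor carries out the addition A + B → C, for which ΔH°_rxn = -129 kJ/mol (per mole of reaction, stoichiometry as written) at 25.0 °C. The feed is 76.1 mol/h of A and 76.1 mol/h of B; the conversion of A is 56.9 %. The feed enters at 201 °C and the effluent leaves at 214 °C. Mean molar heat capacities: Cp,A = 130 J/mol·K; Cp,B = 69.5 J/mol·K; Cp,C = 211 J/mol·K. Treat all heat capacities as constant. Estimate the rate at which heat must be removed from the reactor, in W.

Extent of reaction ξ = 0.569 × 76.1 = 43.301 mol/h
Reaction term: ξ·ΔH°_rxn = 43.301 × -129 = -5585.8 kJ/h
Sensible, feed 201→25 °C: -2672 kJ/h
Outlet flows (mol/h): A 32.799, B 32.799, C 43.301
Sensible, products 25→214 °C: 2963.5 kJ/h
Q = ΔH = -5294.3 kJ/h = -1.4706 kW
Heat removed = 1470.6 W

Q_out = 1470 W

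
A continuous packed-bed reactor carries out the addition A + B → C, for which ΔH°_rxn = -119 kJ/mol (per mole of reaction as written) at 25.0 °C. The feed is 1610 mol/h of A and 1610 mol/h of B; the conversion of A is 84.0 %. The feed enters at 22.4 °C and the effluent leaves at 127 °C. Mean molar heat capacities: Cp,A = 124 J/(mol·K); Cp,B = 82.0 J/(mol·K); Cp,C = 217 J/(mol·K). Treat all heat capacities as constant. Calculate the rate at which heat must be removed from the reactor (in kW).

Extent of reaction ξ = 0.840 × 1610 = 1352.4 mol/h
Reaction term: ξ·ΔH°_rxn = 1352.4 × -119 = -160940 kJ/h
Sensible, feed 22.4→25 °C: 862.32 kJ/h
Outlet flows (mol/h): A 257.6, B 257.6, C 1352.4
Sensible, products 25→127 °C: 35347 kJ/h
Q = ΔH = -124730 kJ/h = -34.646 kW
Heat removed = 34.646 kW

Q_out = 34.6 kW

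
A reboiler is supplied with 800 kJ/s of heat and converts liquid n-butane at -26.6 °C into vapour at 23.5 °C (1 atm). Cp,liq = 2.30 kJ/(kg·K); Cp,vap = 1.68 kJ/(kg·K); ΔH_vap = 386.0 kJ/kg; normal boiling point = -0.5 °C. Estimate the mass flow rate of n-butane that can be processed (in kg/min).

ṁ = 98.7 kg/min

Δh = 2.30×(-0.5−-26.6) + 386.0 + 1.68×(23.5−-0.5) = 486.35 kJ/kg
Q = 800 kJ/s = 800 kJ/s = 48000 kJ/min
ṁ = Q/Δh = 48000 / 486.35 = 98.694 kg/min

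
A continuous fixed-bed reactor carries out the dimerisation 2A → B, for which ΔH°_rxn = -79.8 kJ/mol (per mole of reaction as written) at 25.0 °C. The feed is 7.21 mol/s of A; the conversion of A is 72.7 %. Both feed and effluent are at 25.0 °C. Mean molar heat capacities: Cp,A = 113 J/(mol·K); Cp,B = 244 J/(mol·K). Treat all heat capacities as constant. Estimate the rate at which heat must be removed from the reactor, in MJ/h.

Extent of reaction ξ = 0.727 × 7.21 / 2 = 2.6208 mol/s
Reaction term: ξ·ΔH°_rxn = 2.6208 × -79.8 = -209.14 kJ/s
Q = ΔH = -209.14 kJ/s = -209.14 kW
Heat removed = 752.91 MJ/h

Q_out = 753 MJ/h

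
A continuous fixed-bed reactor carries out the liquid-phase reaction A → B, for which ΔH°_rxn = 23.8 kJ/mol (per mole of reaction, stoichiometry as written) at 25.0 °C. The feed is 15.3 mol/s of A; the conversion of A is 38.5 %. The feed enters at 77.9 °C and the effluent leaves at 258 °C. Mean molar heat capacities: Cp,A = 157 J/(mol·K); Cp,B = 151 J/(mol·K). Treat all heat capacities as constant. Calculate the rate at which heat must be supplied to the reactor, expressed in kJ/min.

Q_in = 33900 kJ/min

Extent of reaction ξ = 0.385 × 15.3 = 5.8905 mol/s
Reaction term: ξ·ΔH°_rxn = 5.8905 × 23.8 = 140.19 kJ/s
Sensible, feed 77.9→25 °C: -127.07 kJ/s
Outlet flows (mol/s): A 9.4095, B 5.8905
Sensible, products 25→258 °C: 551.45 kJ/s
Q = ΔH = 564.58 kJ/s = 564.58 kW
Heat supplied = 33875 kJ/min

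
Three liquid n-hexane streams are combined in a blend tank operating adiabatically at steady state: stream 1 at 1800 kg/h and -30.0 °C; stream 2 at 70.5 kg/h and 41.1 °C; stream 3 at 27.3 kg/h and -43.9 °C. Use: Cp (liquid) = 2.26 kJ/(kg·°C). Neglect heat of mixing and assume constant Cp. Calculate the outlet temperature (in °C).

Adiabatic, steady state ⇒ Σ ṁᵢCp,ᵢ(T_out − Tᵢ) = 0
T_out = Σ ṁᵢCp,ᵢTᵢ / Σ ṁᵢCp,ᵢ
      = -118200 / 4289 = -27.559 °C

T_out = -27.6 °C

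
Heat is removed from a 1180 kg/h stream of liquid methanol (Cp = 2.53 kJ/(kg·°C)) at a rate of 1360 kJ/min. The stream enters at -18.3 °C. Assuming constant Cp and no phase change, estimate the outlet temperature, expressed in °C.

T_out = -45.6 °C

Q = 1360 kJ/min = 81600 kJ/h
ΔT = Q/(ṁ·Cp) = 81600/(1180×2.53) = 27.333 K
T_out = -18.3 − 27.333 = -45.633 °C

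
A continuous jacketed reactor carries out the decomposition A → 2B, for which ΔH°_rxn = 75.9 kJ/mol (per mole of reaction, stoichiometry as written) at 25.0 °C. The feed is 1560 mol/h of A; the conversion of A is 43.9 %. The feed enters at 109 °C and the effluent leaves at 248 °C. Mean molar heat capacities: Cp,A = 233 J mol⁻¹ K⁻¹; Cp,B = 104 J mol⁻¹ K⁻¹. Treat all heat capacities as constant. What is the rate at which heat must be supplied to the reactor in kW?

Extent of reaction ξ = 0.439 × 1560 = 684.84 mol/h
Reaction term: ξ·ΔH°_rxn = 684.84 × 75.9 = 51979 kJ/h
Sensible, feed 109→25 °C: -30532 kJ/h
Outlet flows (mol/h): A 875.16, B 1369.7
Sensible, products 25→248 °C: 77238 kJ/h
Q = ΔH = 98685 kJ/h = 27.413 kW
Heat supplied = 27.413 kW

Q_in = 27.4 kW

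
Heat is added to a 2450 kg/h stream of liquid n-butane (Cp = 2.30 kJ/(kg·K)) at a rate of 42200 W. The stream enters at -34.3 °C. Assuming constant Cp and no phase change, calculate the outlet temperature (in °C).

T_out = -7.34 °C

Q = 42200 W = 151920 kJ/h
ΔT = Q/(ṁ·Cp) = 151920/(2450×2.30) = 26.96 K
T_out = -34.3 + 26.96 = -7.3399 °C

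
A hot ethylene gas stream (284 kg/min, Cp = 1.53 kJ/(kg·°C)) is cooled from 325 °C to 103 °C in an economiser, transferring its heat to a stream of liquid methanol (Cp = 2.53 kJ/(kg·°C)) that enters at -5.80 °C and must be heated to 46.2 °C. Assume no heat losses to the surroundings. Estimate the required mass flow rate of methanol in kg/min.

ṁ_c = 733 kg/min

Heat released by hot stream: Q = 284 × 1.53 × (325 − 103) = 96463 kJ/min
Energy balance on cold side (adiabatic exchanger): Q = ṁ_c·Cp_c·(T_c,out − T_c,in)
ṁ_c = 96463 / [2.53 × (46.2 − -5.80)] = 733.23 kg/min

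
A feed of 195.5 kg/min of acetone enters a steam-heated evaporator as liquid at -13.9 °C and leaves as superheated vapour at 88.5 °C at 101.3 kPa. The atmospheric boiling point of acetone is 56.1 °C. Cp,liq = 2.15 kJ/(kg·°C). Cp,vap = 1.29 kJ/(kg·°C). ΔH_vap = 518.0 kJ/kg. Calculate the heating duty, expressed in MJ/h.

liquid -13.9→56.1 °C: 150.5 kJ/kg
vaporisation at 56.1 °C: 518 kJ/kg
vapour 56.1→88.5 °C: 41.796 kJ/kg
Δh = 150.5 + 518 + 41.796 = 710.3 kJ/kg
Q = ṁ·Δh = 195.5 kg/min × 710.3 kJ/kg = 138860 kJ/min
|Q| = 2314.4 kW = 8331.8 MJ/h

Q = 8330 MJ/h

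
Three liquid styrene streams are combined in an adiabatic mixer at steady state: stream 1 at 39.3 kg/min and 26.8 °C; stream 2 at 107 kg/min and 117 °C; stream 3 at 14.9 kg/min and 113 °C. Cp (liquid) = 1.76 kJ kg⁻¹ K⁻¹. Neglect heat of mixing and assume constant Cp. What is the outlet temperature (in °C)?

T_out = 94.6 °C

Energy balance with Q = 0: Σ ṁᵢCp,ᵢ(T_out − Tᵢ) = 0
T_out = Σ ṁᵢCp,ᵢTᵢ / Σ ṁᵢCp,ᵢ
      = 26850 / 283.71 = 94.64 °C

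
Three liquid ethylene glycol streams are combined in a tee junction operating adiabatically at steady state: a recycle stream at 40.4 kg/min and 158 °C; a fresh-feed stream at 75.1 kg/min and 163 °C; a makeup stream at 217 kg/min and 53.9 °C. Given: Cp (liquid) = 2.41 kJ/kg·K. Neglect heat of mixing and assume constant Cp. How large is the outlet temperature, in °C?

Adiabatic, steady state ⇒ Σ ṁᵢCp,ᵢ(T_out − Tᵢ) = 0
Σ ṁᵢCp,ᵢTᵢ = 40.4×2.41×158 + 75.1×2.41×163 + 217×2.41×53.9 = 73073
Σ ṁᵢCp,ᵢ = 40.4×2.41 + 75.1×2.41 + 217×2.41 = 801.33
T_out = 73073 / 801.33 = 91.19 °C

T_out = 91.2 °C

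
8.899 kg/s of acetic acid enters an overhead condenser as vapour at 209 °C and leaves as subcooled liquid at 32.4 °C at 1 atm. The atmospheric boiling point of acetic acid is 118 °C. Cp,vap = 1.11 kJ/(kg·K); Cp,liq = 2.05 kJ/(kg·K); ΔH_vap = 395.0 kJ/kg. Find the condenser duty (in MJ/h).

vapour 209→118 °C: -101.01 kJ/kg
condensation at 118 °C: -395 kJ/kg
liquid 118→32.4 °C: -175.48 kJ/kg
Δh = -101.01 + -395 + -175.48 = -671.49 kJ/kg
Q = ṁ·Δh = 8.899 kg/s × -671.49 kJ/kg = -5975.6 kJ/s
|Q| = 5975.6 kW = 21512 MJ/h

Q_c = 21500 MJ/h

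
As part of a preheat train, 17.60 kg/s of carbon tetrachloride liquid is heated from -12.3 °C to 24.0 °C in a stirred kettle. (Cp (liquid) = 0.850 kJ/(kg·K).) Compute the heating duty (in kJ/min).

Q = ṁ·Cp·ΔT = 17.60 × 0.850 × (24.0 − -12.3) = 543.05 kJ/s
Heating duty = 32583 kJ/min

Q = 32600 kJ/min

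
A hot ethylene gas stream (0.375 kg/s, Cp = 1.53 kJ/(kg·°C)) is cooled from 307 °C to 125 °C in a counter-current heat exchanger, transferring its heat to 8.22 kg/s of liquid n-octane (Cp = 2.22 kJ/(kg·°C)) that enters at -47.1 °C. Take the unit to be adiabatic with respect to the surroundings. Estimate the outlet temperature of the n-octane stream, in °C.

T_c,out = -41.4 °C

Heat released by hot stream: Q = 0.375 × 1.53 × (307 − 125) = 104.42 kJ/s
Energy balance on cold side (adiabatic exchanger): Q = ṁ_c·Cp_c·(T_c,out − T_c,in)
T_c,out = -47.1 + 104.42/(8.22 × 2.22) = -41.378 °C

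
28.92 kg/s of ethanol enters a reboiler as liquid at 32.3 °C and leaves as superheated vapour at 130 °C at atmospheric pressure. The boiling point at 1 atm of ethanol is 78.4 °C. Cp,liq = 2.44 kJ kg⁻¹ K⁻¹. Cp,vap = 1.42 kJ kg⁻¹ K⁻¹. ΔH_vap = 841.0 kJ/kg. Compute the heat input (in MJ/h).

liquid 32.3→78.4 °C: 112.48 kJ/kg
vaporisation at 78.4 °C: 841 kJ/kg
vapour 78.4→130 °C: 73.272 kJ/kg
Δh = 112.48 + 841 + 73.272 = 1026.8 kJ/kg
Q = ṁ·Δh = 28.92 kg/s × 1026.8 kJ/kg = 29694 kJ/s
|Q| = 29694 kW = 106900 MJ/h

Q = 107000 MJ/h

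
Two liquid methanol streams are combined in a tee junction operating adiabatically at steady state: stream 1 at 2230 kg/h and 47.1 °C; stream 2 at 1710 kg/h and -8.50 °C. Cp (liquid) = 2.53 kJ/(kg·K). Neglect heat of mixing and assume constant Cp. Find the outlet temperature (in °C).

No heat crosses the boundary, so H_out = H_in.
Σ ṁᵢCp,ᵢTᵢ = 2230×2.53×47.1 + 1710×2.53×-8.50 = 228960
Σ ṁᵢCp,ᵢ = 2230×2.53 + 1710×2.53 = 9968.2
T_out = 228960 / 9968.2 = 22.969 °C

T_out = 23.0 °C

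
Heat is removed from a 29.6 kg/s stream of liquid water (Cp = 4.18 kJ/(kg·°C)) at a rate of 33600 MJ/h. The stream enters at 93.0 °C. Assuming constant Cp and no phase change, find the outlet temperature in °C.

T_out = 17.6 °C

Q = 33600 MJ/h = 9333.3 kJ/s
ΔT = Q/(ṁ·Cp) = 9333.3/(29.6×4.18) = 75.434 K
T_out = 93.0 − 75.434 = 17.566 °C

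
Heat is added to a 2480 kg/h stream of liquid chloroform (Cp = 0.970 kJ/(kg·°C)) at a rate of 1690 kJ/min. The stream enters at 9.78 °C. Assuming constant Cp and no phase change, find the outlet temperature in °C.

T_out = 51.9 °C

Q = 1690 kJ/min = 101400 kJ/h
ΔT = Q/(ṁ·Cp) = 101400/(2480×0.970) = 42.152 K
T_out = 9.78 + 42.152 = 51.932 °C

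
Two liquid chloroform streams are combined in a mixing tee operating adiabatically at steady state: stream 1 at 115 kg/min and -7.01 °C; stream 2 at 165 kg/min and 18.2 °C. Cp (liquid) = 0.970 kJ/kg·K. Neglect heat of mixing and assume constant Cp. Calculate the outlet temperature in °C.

Adiabatic, steady state ⇒ Σ ṁᵢCp,ᵢ(T_out − Tᵢ) = 0
T_out = Σ ṁᵢCp,ᵢTᵢ / Σ ṁᵢCp,ᵢ
      = 2130.9 / 271.6 = 7.8459 °C

T_out = 7.85 °C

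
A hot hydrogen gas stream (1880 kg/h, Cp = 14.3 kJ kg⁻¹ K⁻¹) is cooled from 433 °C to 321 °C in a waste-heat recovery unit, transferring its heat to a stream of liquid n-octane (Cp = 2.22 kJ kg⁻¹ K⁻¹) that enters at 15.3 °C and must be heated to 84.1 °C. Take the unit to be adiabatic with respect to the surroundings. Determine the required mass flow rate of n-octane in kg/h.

ṁ_c = 19700 kg/h

Heat released by hot stream: Q = 1880 × 14.3 × (433 − 321) = 3.011e+06 kJ/h
Energy balance on cold side (adiabatic exchanger): Q = ṁ_c·Cp_c·(T_c,out − T_c,in)
ṁ_c = 3.011e+06 / [2.22 × (84.1 − 15.3)] = 19714 kg/h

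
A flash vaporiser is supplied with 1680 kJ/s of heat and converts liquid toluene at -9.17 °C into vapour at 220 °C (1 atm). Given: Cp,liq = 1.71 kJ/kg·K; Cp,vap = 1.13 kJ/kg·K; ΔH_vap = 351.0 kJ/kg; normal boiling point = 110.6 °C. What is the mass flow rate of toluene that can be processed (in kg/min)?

Δh = 1.71×(110.6−-9.17) + 351.0 + 1.13×(220−110.6) = 679.43 kJ/kg
Q = 1680 kJ/s = 1680 kJ/s = 100800 kJ/min
ṁ = Q/Δh = 100800 / 679.43 = 148.36 kg/min

ṁ = 148 kg/min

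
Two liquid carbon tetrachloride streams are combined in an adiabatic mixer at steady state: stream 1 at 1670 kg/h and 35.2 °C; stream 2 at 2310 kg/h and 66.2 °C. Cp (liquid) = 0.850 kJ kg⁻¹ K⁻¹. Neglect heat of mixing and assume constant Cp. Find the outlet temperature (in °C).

T_out = 53.2 °C

No heat crosses the boundary, so H_out = H_in.
Σ ṁᵢCp,ᵢTᵢ = 1670×0.850×35.2 + 2310×0.850×66.2 = 179950
Σ ṁᵢCp,ᵢ = 1670×0.850 + 2310×0.850 = 3383
T_out = 179950 / 3383 = 53.192 °C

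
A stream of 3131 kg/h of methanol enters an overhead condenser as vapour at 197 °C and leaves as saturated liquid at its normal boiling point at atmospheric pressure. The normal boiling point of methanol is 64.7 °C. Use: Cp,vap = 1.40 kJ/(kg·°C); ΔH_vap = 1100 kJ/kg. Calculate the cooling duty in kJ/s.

Q_c = 1120 kJ/s

vapour 197→64.7 °C: -185.22 kJ/kg
condensation at 64.7 °C: -1100 kJ/kg
Δh = -185.22 + -1100 = -1285.2 kJ/kg
Q = ṁ·Δh = 3131 kg/h × -1285.2 kJ/kg = -4.024e+06 kJ/h
|Q| = 1117.8 kW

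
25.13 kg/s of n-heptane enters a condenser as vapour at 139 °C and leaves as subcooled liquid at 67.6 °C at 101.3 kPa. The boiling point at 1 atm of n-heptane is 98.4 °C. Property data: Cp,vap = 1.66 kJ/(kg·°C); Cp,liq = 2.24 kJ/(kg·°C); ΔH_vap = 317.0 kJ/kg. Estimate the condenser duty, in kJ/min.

vapour 139→98.4 °C: -67.396 kJ/kg
condensation at 98.4 °C: -317 kJ/kg
liquid 98.4→67.6 °C: -68.992 kJ/kg
Δh = -67.396 + -317 + -68.992 = -453.39 kJ/kg
Q = ṁ·Δh = 25.13 kg/s × -453.39 kJ/kg = -11394 kJ/s
|Q| = 11394 kW = 683620 kJ/min

Q_c = 684000 kJ/min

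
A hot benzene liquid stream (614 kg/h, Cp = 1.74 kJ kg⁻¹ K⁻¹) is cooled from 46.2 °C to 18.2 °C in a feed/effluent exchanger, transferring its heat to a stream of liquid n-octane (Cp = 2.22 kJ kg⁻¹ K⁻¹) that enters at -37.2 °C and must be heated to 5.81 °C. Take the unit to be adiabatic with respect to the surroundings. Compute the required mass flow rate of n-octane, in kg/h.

Heat released by hot stream: Q = 614 × 1.74 × (46.2 − 18.2) = 29914 kJ/h
Energy balance on cold side (adiabatic exchanger): Q = ṁ_c·Cp_c·(T_c,out − T_c,in)
ṁ_c = 29914 / [2.22 × (5.81 − -37.2)] = 313.29 kg/h

ṁ_c = 313 kg/h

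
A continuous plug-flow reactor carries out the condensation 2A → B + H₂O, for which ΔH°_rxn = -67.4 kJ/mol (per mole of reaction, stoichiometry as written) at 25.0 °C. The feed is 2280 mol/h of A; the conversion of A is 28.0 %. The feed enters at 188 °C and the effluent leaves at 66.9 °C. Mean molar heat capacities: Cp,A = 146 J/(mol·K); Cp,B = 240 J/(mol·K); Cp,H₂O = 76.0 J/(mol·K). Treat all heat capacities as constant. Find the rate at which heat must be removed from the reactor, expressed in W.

Extent of reaction ξ = 0.280 × 2280 / 2 = 319.2 mol/h
Reaction term: ξ·ΔH°_rxn = 319.2 × -67.4 = -21514 kJ/h
Sensible, feed 188→25 °C: -54259 kJ/h
Outlet flows (mol/h): A 1641.6, B 319.2, H₂O 319.2
Sensible, products 25→66.9 °C: 14269 kJ/h
Q = ΔH = -61505 kJ/h = -17.085 kW
Heat removed = 17085 W

Q_out = 17100 W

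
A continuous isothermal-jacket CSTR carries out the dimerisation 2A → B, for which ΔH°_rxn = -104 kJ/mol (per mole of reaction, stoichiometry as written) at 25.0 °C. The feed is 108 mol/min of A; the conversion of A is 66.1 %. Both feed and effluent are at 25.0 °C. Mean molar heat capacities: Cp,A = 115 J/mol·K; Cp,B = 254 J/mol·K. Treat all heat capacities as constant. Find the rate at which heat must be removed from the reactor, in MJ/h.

Extent of reaction ξ = 0.661 × 108 / 2 = 35.694 mol/min
Reaction term: ξ·ΔH°_rxn = 35.694 × -104 = -3712.2 kJ/min
Q = ΔH = -3712.2 kJ/min = -61.87 kW
Heat removed = 222.73 MJ/h

Q_out = 223 MJ/h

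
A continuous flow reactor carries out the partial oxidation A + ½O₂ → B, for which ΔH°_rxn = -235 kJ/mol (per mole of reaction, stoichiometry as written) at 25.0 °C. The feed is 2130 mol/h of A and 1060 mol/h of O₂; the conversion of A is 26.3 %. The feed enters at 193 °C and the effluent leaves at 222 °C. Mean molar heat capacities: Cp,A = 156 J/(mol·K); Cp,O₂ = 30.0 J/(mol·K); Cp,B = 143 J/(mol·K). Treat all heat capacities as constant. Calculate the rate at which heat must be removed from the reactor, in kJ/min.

Extent of reaction ξ = 0.263 × 2130 = 560.19 mol/h
Reaction term: ξ·ΔH°_rxn = 560.19 × -235 = -131640 kJ/h
Sensible, feed 193→25 °C: -61165 kJ/h
Outlet flows (mol/h): A 1569.8, O₂ 779.9, B 560.19
Sensible, products 25→222 °C: 68634 kJ/h
Q = ΔH = -124180 kJ/h = -34.493 kW
Heat removed = 2069.6 kJ/min

Q_out = 2070 kJ/min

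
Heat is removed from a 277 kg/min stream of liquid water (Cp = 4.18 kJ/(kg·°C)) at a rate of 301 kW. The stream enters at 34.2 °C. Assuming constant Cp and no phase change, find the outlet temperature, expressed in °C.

Q = 301 kW = 18060 kJ/min
ΔT = Q/(ṁ·Cp) = 18060/(277×4.18) = 15.598 K
T_out = 34.2 − 15.598 = 18.602 °C

T_out = 18.6 °C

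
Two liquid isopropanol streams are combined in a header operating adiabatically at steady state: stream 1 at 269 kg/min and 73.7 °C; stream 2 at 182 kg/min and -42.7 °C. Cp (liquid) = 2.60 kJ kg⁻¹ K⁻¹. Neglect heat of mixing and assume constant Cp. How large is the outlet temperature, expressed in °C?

Adiabatic, steady state ⇒ Σ ṁᵢCp,ᵢ(T_out − Tᵢ) = 0
Σ ṁᵢCp,ᵢTᵢ = 269×2.60×73.7 + 182×2.60×-42.7 = 31340
Σ ṁᵢCp,ᵢ = 269×2.60 + 182×2.60 = 1172.6
T_out = 31340 / 1172.6 = 26.727 °C

T_out = 26.7 °C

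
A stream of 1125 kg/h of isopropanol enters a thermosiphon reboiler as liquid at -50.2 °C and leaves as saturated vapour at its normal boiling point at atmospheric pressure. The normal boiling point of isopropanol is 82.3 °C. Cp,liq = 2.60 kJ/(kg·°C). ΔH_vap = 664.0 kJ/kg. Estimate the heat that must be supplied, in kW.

Q = 315 kW

liquid -50.2→82.3 °C: 344.5 kJ/kg
vaporisation at 82.3 °C: 664 kJ/kg
Δh = 344.5 + 664 = 1008.5 kJ/kg
Q = ṁ·Δh = 1125 kg/h × 1008.5 kJ/kg = 1.1346e+06 kJ/h
|Q| = 315.16 kW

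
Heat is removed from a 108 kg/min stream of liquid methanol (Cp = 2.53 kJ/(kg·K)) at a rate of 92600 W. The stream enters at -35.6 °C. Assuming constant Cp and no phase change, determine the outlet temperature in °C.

Q = 92600 W = 5556 kJ/min
ΔT = Q/(ṁ·Cp) = 5556/(108×2.53) = 20.334 K
T_out = -35.6 − 20.334 = -55.934 °C

T_out = -55.9 °C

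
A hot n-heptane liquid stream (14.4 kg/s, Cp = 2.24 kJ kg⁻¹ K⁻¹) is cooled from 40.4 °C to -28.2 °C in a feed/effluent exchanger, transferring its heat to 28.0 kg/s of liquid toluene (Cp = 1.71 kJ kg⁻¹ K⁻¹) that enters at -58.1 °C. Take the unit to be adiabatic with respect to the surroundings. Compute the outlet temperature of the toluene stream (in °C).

T_c,out = -11.9 °C

Heat released by hot stream: Q = 14.4 × 2.24 × (40.4 − -28.2) = 2212.8 kJ/s
Energy balance on cold side (adiabatic exchanger): Q = ṁ_c·Cp_c·(T_c,out − T_c,in)
T_c,out = -58.1 + 2212.8/(28.0 × 1.71) = -11.885 °C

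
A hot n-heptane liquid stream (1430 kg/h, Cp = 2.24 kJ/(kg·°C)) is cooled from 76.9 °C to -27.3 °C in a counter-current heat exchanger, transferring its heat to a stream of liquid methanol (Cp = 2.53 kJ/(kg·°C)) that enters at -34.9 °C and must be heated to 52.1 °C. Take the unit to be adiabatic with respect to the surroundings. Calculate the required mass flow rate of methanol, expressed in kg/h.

Heat released by hot stream: Q = 1430 × 2.24 × (76.9 − -27.3) = 333770 kJ/h
Energy balance on cold side (adiabatic exchanger): Q = ṁ_c·Cp_c·(T_c,out − T_c,in)
ṁ_c = 333770 / [2.53 × (52.1 − -34.9)] = 1516.4 kg/h

ṁ_c = 1520 kg/h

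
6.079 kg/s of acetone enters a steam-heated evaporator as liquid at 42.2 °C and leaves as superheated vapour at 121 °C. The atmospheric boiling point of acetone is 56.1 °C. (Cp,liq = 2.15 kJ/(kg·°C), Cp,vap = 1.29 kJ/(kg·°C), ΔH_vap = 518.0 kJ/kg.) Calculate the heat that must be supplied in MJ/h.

Q = 13800 MJ/h

liquid 42.2→56.1 °C: 29.885 kJ/kg
vaporisation at 56.1 °C: 518 kJ/kg
vapour 56.1→121 °C: 83.721 kJ/kg
Δh = 29.885 + 518 + 83.721 = 631.61 kJ/kg
Q = ṁ·Δh = 6.079 kg/s × 631.61 kJ/kg = 3839.5 kJ/s
|Q| = 3839.5 kW = 13822 MJ/h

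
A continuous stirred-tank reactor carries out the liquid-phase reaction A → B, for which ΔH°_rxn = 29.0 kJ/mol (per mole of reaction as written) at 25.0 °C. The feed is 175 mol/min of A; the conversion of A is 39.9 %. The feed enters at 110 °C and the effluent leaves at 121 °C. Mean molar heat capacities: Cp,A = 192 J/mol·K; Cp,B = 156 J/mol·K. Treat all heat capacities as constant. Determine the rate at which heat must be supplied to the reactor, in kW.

Extent of reaction ξ = 0.399 × 175 = 69.825 mol/min
Reaction term: ξ·ΔH°_rxn = 69.825 × 29.0 = 2024.9 kJ/min
Sensible, feed 110→25 °C: -2856 kJ/min
Outlet flows (mol/min): A 105.17, B 69.825
Sensible, products 25→121 °C: 2984.3 kJ/min
Q = ΔH = 2153.2 kJ/min = 35.887 kW
Heat supplied = 35.887 kW

Q_in = 35.9 kW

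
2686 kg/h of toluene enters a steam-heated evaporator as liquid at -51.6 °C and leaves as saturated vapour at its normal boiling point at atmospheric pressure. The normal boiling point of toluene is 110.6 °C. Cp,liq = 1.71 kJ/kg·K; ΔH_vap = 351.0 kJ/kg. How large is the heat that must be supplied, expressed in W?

Q = 469000 W

liquid -51.6→110.6 °C: 277.36 kJ/kg
vaporisation at 110.6 °C: 351 kJ/kg
Δh = 277.36 + 351 = 628.36 kJ/kg
Q = ṁ·Δh = 2686 kg/h × 628.36 kJ/kg = 1.6878e+06 kJ/h
|Q| = 468.83 kW = 468830 W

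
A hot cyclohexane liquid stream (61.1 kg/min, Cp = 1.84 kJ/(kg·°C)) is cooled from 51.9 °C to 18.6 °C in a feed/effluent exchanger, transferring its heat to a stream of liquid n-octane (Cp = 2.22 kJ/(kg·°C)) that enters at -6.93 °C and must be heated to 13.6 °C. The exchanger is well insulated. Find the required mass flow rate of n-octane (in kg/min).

ṁ_c = 82.1 kg/min

Heat released by hot stream: Q = 61.1 × 1.84 × (51.9 − 18.6) = 3743.7 kJ/min
Energy balance on cold side (adiabatic exchanger): Q = ṁ_c·Cp_c·(T_c,out − T_c,in)
ṁ_c = 3743.7 / [2.22 × (13.6 − -6.93)] = 82.141 kg/min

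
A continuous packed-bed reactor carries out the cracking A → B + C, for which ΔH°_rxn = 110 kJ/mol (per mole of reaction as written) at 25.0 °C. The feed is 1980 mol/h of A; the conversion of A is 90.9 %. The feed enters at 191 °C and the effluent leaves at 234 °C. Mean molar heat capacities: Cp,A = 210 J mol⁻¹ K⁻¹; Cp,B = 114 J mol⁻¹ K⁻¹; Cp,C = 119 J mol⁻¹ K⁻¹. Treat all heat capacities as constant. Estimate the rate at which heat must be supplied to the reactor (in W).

Extent of reaction ξ = 0.909 × 1980 = 1799.8 mol/h
Reaction term: ξ·ΔH°_rxn = 1799.8 × 110 = 197980 kJ/h
Sensible, feed 191→25 °C: -69023 kJ/h
Outlet flows (mol/h): A 180.18, B 1799.8, C 1799.8
Sensible, products 25→234 °C: 95554 kJ/h
Q = ΔH = 224510 kJ/h = 62.364 kW
Heat supplied = 62364 W

Q_in = 62400 W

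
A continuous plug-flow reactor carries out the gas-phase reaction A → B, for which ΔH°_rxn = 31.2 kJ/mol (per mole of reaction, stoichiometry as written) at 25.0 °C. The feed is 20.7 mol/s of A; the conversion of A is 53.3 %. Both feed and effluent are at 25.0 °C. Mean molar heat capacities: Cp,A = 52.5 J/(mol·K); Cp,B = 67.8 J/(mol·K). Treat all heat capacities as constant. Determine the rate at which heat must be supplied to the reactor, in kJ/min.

Extent of reaction ξ = 0.533 × 20.7 = 11.033 mol/s
Reaction term: ξ·ΔH°_rxn = 11.033 × 31.2 = 344.23 kJ/s
Q = ΔH = 344.23 kJ/s = 344.23 kW
Heat supplied = 20654 kJ/min

Q_in = 20700 kJ/min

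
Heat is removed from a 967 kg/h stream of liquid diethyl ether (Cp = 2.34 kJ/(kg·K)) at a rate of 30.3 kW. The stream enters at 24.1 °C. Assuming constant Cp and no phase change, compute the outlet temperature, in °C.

Q = 30.3 kW = 109080 kJ/h
ΔT = Q/(ṁ·Cp) = 109080/(967×2.34) = 48.206 K
T_out = 24.1 − 48.206 = -24.106 °C

T_out = -24.1 °C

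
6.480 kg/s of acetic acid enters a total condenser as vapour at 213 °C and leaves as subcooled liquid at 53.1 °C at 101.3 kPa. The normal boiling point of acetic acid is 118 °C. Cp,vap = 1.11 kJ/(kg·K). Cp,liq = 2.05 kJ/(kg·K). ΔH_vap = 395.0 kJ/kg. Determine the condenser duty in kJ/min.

Q_c = 246000 kJ/min

vapour 213→118 °C: -105.45 kJ/kg
condensation at 118 °C: -395 kJ/kg
liquid 118→53.1 °C: -133.04 kJ/kg
Δh = -105.45 + -395 + -133.04 = -633.5 kJ/kg
Q = ṁ·Δh = 6.480 kg/s × -633.5 kJ/kg = -4105 kJ/s
|Q| = 4105 kW = 246300 kJ/min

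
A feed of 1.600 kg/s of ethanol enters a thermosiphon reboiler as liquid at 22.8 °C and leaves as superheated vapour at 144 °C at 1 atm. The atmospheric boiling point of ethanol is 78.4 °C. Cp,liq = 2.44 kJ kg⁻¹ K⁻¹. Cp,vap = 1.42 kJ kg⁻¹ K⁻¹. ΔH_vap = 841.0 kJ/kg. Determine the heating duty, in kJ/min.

liquid 22.8→78.4 °C: 135.66 kJ/kg
vaporisation at 78.4 °C: 841 kJ/kg
vapour 78.4→144 °C: 93.152 kJ/kg
Δh = 135.66 + 841 + 93.152 = 1069.8 kJ/kg
Q = ṁ·Δh = 1.600 kg/s × 1069.8 kJ/kg = 1711.7 kJ/s
|Q| = 1711.7 kW = 102700 kJ/min

Q = 103000 kJ/min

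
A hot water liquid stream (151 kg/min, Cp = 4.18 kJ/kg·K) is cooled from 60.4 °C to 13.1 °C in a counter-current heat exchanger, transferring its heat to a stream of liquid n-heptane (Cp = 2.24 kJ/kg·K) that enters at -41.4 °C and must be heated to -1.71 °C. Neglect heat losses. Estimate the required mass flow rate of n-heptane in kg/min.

Heat released by hot stream: Q = 151 × 4.18 × (60.4 − 13.1) = 29855 kJ/min
Energy balance on cold side (adiabatic exchanger): Q = ṁ_c·Cp_c·(T_c,out − T_c,in)
ṁ_c = 29855 / [2.24 × (-1.71 − -41.4)] = 335.8 kg/min

ṁ_c = 336 kg/min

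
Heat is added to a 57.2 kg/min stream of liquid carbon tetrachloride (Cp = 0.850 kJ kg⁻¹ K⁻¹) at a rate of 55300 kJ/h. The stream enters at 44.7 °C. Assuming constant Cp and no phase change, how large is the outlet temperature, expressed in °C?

Q = 55300 kJ/h = 921.67 kJ/min
ΔT = Q/(ṁ·Cp) = 921.67/(57.2×0.850) = 18.957 K
T_out = 44.7 + 18.957 = 63.657 °C

T_out = 63.7 °C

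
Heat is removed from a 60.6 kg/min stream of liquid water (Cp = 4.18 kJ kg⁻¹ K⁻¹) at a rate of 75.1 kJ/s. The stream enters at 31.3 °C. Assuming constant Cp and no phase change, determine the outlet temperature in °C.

Q = 75.1 kJ/s = 4506 kJ/min
ΔT = Q/(ṁ·Cp) = 4506/(60.6×4.18) = 17.789 K
T_out = 31.3 − 17.789 = 13.511 °C

T_out = 13.5 °C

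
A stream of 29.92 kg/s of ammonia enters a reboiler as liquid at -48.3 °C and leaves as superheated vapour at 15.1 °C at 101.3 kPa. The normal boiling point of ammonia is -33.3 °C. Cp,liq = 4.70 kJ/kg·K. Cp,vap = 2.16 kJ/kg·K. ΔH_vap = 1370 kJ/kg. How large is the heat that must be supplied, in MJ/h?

Q = 166000 MJ/h

liquid -48.3→-33.3 °C: 70.5 kJ/kg
vaporisation at -33.3 °C: 1370 kJ/kg
vapour -33.3→15.1 °C: 104.54 kJ/kg
Δh = 70.5 + 1370 + 104.54 = 1545 kJ/kg
Q = ṁ·Δh = 29.92 kg/s × 1545 kJ/kg = 46228 kJ/s
|Q| = 46228 kW = 166420 MJ/h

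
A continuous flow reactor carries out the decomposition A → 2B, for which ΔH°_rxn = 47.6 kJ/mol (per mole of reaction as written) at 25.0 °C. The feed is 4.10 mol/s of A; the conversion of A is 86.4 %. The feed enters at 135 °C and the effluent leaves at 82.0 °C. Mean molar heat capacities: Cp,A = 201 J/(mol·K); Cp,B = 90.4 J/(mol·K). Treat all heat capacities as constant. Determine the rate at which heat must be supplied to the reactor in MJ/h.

Extent of reaction ξ = 0.864 × 4.10 = 3.5424 mol/s
Reaction term: ξ·ΔH°_rxn = 3.5424 × 47.6 = 168.62 kJ/s
Sensible, feed 135→25 °C: -90.651 kJ/s
Outlet flows (mol/s): A 0.5576, B 7.0848
Sensible, products 25→82.0 °C: 42.895 kJ/s
Q = ΔH = 120.86 kJ/s = 120.86 kW
Heat supplied = 435.1 MJ/h

Q_in = 435 MJ/h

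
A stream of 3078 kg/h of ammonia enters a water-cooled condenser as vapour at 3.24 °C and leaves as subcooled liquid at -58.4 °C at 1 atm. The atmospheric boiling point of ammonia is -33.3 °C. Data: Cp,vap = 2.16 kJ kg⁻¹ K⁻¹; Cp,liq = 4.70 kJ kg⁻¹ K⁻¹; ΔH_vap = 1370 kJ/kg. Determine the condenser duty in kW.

Q_c = 1340 kW

vapour 3.24→-33.3 °C: -78.926 kJ/kg
condensation at -33.3 °C: -1370 kJ/kg
liquid -33.3→-58.4 °C: -117.97 kJ/kg
Δh = -78.926 + -1370 + -117.97 = -1566.9 kJ/kg
Q = ṁ·Δh = 3078 kg/h × -1566.9 kJ/kg = -4.8229e+06 kJ/h
|Q| = 1339.7 kW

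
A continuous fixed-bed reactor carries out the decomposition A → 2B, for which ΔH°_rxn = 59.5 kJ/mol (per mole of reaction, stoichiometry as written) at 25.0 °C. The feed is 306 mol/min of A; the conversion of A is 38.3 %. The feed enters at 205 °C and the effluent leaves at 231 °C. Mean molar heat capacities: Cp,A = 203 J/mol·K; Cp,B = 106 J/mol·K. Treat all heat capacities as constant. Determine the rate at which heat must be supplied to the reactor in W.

Extent of reaction ξ = 0.383 × 306 = 117.2 mol/min
Reaction term: ξ·ΔH°_rxn = 117.2 × 59.5 = 6973.3 kJ/min
Sensible, feed 205→25 °C: -11181 kJ/min
Outlet flows (mol/min): A 188.8, B 234.4
Sensible, products 25→231 °C: 13014 kJ/min
Q = ΔH = 8805.6 kJ/min = 146.76 kW
Heat supplied = 146760 W

Q_in = 147000 W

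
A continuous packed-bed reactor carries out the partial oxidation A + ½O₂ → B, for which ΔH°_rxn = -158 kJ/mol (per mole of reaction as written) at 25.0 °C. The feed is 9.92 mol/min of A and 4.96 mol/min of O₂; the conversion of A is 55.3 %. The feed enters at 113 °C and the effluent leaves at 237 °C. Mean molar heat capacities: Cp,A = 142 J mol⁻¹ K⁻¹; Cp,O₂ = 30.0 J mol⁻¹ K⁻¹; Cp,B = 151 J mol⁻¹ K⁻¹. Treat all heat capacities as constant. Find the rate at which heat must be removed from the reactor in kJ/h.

Extent of reaction ξ = 0.553 × 9.92 = 5.4858 mol/min
Reaction term: ξ·ΔH°_rxn = 5.4858 × -158 = -866.75 kJ/min
Sensible, feed 113→25 °C: -137.05 kJ/min
Outlet flows (mol/min): A 4.4342, O₂ 2.2171, B 5.4858
Sensible, products 25→237 °C: 323.2 kJ/min
Q = ΔH = -680.61 kJ/min = -11.343 kW
Heat removed = 40836 kJ/h

Q_out = 40800 kJ/h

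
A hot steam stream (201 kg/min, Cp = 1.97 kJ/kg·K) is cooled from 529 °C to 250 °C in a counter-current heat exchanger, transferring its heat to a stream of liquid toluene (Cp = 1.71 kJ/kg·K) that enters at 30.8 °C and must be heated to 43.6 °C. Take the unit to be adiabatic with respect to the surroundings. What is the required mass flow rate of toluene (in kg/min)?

ṁ_c = 5050 kg/min

Heat released by hot stream: Q = 201 × 1.97 × (529 − 250) = 110480 kJ/min
Energy balance on cold side (adiabatic exchanger): Q = ṁ_c·Cp_c·(T_c,out − T_c,in)
ṁ_c = 110480 / [1.71 × (43.6 − 30.8)] = 5047.3 kg/min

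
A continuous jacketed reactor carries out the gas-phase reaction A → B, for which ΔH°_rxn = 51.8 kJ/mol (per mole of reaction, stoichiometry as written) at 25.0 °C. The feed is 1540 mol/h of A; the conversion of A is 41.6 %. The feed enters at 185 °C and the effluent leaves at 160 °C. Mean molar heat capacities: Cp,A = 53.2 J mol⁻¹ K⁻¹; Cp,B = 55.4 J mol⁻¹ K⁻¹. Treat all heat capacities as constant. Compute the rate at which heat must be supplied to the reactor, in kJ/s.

Extent of reaction ξ = 0.416 × 1540 = 640.64 mol/h
Reaction term: ξ·ΔH°_rxn = 640.64 × 51.8 = 33185 kJ/h
Sensible, feed 185→25 °C: -13108 kJ/h
Outlet flows (mol/h): A 899.36, B 640.64
Sensible, products 25→160 °C: 11251 kJ/h
Q = ΔH = 31327 kJ/h = 8.702 kW
Heat supplied = 8.702 kJ/s

Q_in = 8.70 kJ/s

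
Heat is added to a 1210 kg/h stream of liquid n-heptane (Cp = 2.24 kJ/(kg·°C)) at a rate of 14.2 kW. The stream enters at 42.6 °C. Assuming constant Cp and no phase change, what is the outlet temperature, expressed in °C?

Q = 14.2 kW = 51120 kJ/h
ΔT = Q/(ṁ·Cp) = 51120/(1210×2.24) = 18.861 K
T_out = 42.6 + 18.861 = 61.461 °C

T_out = 61.5 °C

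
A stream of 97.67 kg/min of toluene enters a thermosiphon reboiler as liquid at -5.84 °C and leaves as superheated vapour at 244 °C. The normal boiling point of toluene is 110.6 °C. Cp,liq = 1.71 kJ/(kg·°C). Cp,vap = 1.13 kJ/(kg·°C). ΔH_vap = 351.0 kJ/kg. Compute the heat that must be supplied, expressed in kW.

Q = 1140 kW

liquid -5.84→110.6 °C: 199.11 kJ/kg
vaporisation at 110.6 °C: 351 kJ/kg
vapour 110.6→244 °C: 150.74 kJ/kg
Δh = 199.11 + 351 + 150.74 = 700.85 kJ/kg
Q = ṁ·Δh = 97.67 kg/min × 700.85 kJ/kg = 68452 kJ/min
|Q| = 1140.9 kW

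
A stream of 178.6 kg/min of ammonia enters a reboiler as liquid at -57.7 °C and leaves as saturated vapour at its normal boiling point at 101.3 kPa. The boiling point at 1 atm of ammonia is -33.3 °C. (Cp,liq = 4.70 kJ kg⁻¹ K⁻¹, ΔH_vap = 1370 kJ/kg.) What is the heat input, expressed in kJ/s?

liquid -57.7→-33.3 °C: 114.68 kJ/kg
vaporisation at -33.3 °C: 1370 kJ/kg
Δh = 114.68 + 1370 = 1484.7 kJ/kg
Q = ṁ·Δh = 178.6 kg/min × 1484.7 kJ/kg = 265160 kJ/min
|Q| = 4419.4 kW

Q = 4420 kJ/s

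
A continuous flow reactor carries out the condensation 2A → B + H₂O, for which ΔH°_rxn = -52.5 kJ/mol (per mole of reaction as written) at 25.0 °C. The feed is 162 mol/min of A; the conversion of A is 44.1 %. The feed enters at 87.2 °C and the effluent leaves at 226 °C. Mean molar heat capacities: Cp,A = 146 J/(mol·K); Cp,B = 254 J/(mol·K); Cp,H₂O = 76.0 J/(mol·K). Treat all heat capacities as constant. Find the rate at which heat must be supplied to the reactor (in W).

Q_in = 28000 W

Extent of reaction ξ = 0.441 × 162 / 2 = 35.721 mol/min
Reaction term: ξ·ΔH°_rxn = 35.721 × -52.5 = -1875.4 kJ/min
Sensible, feed 87.2→25 °C: -1471.2 kJ/min
Outlet flows (mol/min): A 90.558, B 35.721, H₂O 35.721
Sensible, products 25→226 °C: 5026.9 kJ/min
Q = ΔH = 1680.4 kJ/min = 28.006 kW
Heat supplied = 28006 W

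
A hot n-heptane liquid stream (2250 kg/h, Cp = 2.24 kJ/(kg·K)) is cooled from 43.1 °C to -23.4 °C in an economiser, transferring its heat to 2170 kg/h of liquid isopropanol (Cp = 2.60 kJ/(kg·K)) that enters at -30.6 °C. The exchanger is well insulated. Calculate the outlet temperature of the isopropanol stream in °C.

T_c,out = 28.8 °C

Heat released by hot stream: Q = 2250 × 2.24 × (43.1 − -23.4) = 335160 kJ/h
Energy balance on cold side (adiabatic exchanger): Q = ṁ_c·Cp_c·(T_c,out − T_c,in)
T_c,out = -30.6 + 335160/(2170 × 2.60) = 28.804 °C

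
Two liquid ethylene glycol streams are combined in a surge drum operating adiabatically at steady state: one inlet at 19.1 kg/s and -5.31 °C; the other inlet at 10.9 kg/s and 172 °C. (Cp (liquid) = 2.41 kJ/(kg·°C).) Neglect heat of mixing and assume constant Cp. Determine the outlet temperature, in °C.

Adiabatic, steady state ⇒ Σ ṁᵢCp,ᵢ(T_out − Tᵢ) = 0
Σ ṁᵢCp,ᵢTᵢ = 19.1×2.41×-5.31 + 10.9×2.41×172 = 4273.8
Σ ṁᵢCp,ᵢ = 19.1×2.41 + 10.9×2.41 = 72.3
T_out = 4273.8 / 72.3 = 59.113 °C

T_out = 59.1 °C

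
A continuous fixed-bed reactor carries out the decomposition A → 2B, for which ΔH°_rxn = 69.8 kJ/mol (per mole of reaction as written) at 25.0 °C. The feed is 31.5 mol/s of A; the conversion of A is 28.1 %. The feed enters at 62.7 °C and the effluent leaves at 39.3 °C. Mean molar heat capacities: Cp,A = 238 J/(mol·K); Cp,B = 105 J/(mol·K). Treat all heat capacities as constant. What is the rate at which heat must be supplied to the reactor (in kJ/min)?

Q_in = 26300 kJ/min

Extent of reaction ξ = 0.281 × 31.5 = 8.8515 mol/s
Reaction term: ξ·ΔH°_rxn = 8.8515 × 69.8 = 617.83 kJ/s
Sensible, feed 62.7→25 °C: -282.64 kJ/s
Outlet flows (mol/s): A 22.648, B 17.703
Sensible, products 25→39.3 °C: 103.66 kJ/s
Q = ΔH = 438.86 kJ/s = 438.86 kW
Heat supplied = 26332 kJ/min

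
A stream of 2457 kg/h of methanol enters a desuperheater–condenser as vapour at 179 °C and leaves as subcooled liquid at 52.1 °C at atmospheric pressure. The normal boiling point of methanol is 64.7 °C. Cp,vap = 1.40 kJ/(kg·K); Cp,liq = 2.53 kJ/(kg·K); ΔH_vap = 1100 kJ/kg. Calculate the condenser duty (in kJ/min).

vapour 179→64.7 °C: -160.02 kJ/kg
condensation at 64.7 °C: -1100 kJ/kg
liquid 64.7→52.1 °C: -31.878 kJ/kg
Δh = -160.02 + -1100 + -31.878 = -1291.9 kJ/kg
Q = ṁ·Δh = 2457 kg/h × -1291.9 kJ/kg = -3.1742e+06 kJ/h
|Q| = 881.72 kW = 52903 kJ/min

Q_c = 52900 kJ/min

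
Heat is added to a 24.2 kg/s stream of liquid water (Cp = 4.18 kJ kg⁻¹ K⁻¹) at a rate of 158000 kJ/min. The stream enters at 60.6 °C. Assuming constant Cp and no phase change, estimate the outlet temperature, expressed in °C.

T_out = 86.6 °C

Q = 158000 kJ/min = 2633.3 kJ/s
ΔT = Q/(ṁ·Cp) = 2633.3/(24.2×4.18) = 26.032 K
T_out = 60.6 + 26.032 = 86.632 °C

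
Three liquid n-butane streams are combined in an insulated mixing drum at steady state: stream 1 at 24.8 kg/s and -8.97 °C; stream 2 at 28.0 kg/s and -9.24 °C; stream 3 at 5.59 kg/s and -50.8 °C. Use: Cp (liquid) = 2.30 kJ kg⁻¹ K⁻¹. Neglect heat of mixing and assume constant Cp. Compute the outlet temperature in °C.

T_out = -13.1 °C

No heat crosses the boundary, so H_out = H_in.
T_out = Σ ṁᵢCp,ᵢTᵢ / Σ ṁᵢCp,ᵢ
      = -1759.8 / 134.3 = -13.104 °C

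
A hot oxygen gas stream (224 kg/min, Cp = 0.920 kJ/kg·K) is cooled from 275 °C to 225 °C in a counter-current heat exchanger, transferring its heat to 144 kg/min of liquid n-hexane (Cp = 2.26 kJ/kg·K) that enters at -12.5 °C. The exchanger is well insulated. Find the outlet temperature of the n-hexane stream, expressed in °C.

T_c,out = 19.2 °C

Heat released by hot stream: Q = 224 × 0.920 × (275 − 225) = 10304 kJ/min
Energy balance on cold side (adiabatic exchanger): Q = ṁ_c·Cp_c·(T_c,out − T_c,in)
T_c,out = -12.5 + 10304/(144 × 2.26) = 19.162 °C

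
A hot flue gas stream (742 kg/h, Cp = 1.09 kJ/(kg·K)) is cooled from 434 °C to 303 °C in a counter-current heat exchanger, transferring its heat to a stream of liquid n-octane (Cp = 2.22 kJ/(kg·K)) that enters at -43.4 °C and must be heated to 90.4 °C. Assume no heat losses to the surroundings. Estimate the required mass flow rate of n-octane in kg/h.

ṁ_c = 357 kg/h

Heat released by hot stream: Q = 742 × 1.09 × (434 − 303) = 105950 kJ/h
Energy balance on cold side (adiabatic exchanger): Q = ṁ_c·Cp_c·(T_c,out − T_c,in)
ṁ_c = 105950 / [2.22 × (90.4 − -43.4)] = 356.69 kg/h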